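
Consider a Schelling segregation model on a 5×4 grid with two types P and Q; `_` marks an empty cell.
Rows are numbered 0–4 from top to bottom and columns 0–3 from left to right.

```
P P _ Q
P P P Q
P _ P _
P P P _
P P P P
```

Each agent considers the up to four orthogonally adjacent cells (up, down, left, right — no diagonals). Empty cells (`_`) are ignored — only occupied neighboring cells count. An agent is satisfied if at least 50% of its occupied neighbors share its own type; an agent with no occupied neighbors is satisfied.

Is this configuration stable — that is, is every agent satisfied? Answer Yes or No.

Row 0: (0,0)P 2/2 ok · (0,1)P 2/2 ok · (0,3)Q 1/1 ok
Row 1: (1,0)P 3/3 ok · (1,1)P 3/3 ok · (1,2)P 2/3 ok · (1,3)Q 1/2 ok
Row 2: (2,0)P 2/2 ok · (2,2)P 2/2 ok
Row 3: (3,0)P 3/3 ok · (3,1)P 3/3 ok · (3,2)P 3/3 ok
Row 4: (4,0)P 2/2 ok · (4,1)P 3/3 ok · (4,2)P 3/3 ok · (4,3)P 1/1 ok
All meet the threshold, so the configuration is stable.

Yes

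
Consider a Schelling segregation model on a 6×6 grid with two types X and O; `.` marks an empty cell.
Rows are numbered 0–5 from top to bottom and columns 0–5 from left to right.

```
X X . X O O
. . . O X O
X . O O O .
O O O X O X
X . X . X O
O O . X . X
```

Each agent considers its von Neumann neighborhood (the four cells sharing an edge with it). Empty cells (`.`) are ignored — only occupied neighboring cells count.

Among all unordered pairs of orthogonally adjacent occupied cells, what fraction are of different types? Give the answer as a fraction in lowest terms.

18/29

Scan each occupied cell's neighbors to the right and below so each pair is counted once.
From row 0: 3 unlike of 6 pairs (running 3/6).
From row 1: 3 unlike of 4 pairs (running 6/10).
From row 2: 2 unlike of 6 pairs (running 8/16).
From row 3: 7 unlike of 9 pairs (running 15/25).
From row 4: 3 unlike of 3 pairs (running 18/28).
From row 5: 0 unlike of 1 pairs (running 18/29).
Total adjacent occupied pairs: 29; unlike-type pairs: 18.
18/29 is already in lowest terms.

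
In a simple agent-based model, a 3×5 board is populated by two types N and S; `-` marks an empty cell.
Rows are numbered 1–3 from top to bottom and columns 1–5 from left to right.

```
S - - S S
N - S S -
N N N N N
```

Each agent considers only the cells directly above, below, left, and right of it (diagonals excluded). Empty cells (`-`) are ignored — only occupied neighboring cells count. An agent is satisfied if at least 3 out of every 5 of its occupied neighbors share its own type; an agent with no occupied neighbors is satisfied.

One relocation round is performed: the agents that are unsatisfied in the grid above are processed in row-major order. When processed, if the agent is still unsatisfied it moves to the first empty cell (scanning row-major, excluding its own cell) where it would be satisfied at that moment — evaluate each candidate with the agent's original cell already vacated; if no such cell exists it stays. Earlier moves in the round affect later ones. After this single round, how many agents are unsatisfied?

Initially unsatisfied (in order): (1,1), (2,1), (2,3).
  (1,1) → (1,2).
  (2,1): now satisfied by earlier moves; stays.
  (2,3) → (1,3).
Resulting grid:
- S S S S
N - - S -
N N N N N
Unsatisfied now: (2,4).

1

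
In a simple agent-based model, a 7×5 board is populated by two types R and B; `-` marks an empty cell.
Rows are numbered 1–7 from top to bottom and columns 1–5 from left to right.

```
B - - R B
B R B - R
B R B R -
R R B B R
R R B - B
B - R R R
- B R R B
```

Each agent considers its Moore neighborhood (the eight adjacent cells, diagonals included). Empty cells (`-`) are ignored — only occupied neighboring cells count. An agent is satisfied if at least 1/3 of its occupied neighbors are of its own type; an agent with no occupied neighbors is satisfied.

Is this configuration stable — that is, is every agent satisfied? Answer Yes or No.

Row 1: (1,1)B 1/2 satisfied · (1,4)R 1/3 satisfied · (1,5)B 0/2 not
Row 2: (2,1)B 2/4 satisfied · (2,2)R 1/6 not · (2,3)B 1/5 not · (2,5)R 2/3 satisfied
Row 3: (3,1)B 1/5 not · (3,2)R 3/8 satisfied · (3,3)B 3/7 satisfied · (3,4)R 2/6 satisfied
Row 4: (4,1)R 4/5 satisfied · (4,2)R 4/8 satisfied · (4,3)B 3/7 satisfied · (4,4)B 4/6 satisfied · (4,5)R 1/3 satisfied
Row 5: (5,1)R 3/4 satisfied · (5,2)R 4/7 satisfied · (5,3)B 2/6 satisfied · (5,5)B 1/4 not
Row 6: (6,1)B 1/3 satisfied · (6,3)R 4/6 satisfied · (6,4)R 4/7 satisfied · (6,5)R 2/4 satisfied
Row 7: (7,2)B 1/3 satisfied · (7,3)R 3/4 satisfied · (7,4)R 4/5 satisfied · (7,5)B 0/3 not
For instance (1,5) has only 0/2 same-type neighbors, below 1/3.

No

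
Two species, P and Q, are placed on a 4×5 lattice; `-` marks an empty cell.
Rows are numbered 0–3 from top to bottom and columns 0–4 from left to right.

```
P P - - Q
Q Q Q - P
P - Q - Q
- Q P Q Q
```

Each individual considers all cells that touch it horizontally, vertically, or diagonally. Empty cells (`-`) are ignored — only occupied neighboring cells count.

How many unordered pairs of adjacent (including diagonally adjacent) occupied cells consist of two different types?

13

Scan each occupied cell's neighbors to the right and below (and the two forward diagonals) so each pair is counted once.
From row 0: 6 unlike of 7 pairs (running 6/7).
From row 1: 3 unlike of 7 pairs (running 9/14).
From row 2: 2 unlike of 6 pairs (running 11/20).
From row 3: 2 unlike of 3 pairs (running 13/23).
Total adjacent occupied pairs: 23; unlike-type pairs: 13.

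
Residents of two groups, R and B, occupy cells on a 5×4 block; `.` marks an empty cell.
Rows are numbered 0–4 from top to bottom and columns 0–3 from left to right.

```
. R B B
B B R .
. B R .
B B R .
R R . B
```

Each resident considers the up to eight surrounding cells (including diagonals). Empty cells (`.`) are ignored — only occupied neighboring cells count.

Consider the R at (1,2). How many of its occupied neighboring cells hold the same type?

Occupied neighbors of (1,2): (0,1)=R, (0,2)=B, (0,3)=B, (1,1)=B, (2,1)=B, (2,2)=R.
Same type (R): 2 of 6.

2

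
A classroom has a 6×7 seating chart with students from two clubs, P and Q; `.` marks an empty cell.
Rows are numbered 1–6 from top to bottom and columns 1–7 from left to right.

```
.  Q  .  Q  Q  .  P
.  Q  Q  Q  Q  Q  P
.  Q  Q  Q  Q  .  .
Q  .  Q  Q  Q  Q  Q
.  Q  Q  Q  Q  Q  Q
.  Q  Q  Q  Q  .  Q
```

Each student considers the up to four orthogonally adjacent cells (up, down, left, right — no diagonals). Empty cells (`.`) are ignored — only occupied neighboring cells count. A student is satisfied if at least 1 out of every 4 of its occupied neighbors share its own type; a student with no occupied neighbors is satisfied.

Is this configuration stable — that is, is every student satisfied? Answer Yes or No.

(1,2)Q 1/1 ✓
(1,4)Q 2/2 ✓
(1,5)Q 2/2 ✓
(1,7)P 1/1 ✓
(2,2)Q 3/3 ✓
(2,3)Q 3/3 ✓
(2,4)Q 4/4 ✓
(2,5)Q 4/4 ✓
(2,6)Q 1/2 ✓
(2,7)P 1/2 ✓
(3,2)Q 2/2 ✓
(3,3)Q 4/4 ✓
(3,4)Q 4/4 ✓
(3,5)Q 3/3 ✓
(4,1)Q 0/0 ✓
(4,3)Q 3/3 ✓
(4,4)Q 4/4 ✓
(4,5)Q 4/4 ✓
(4,6)Q 3/3 ✓
(4,7)Q 2/2 ✓
(5,2)Q 2/2 ✓
(5,3)Q 4/4 ✓
(5,4)Q 4/4 ✓
(5,5)Q 4/4 ✓
(5,6)Q 3/3 ✓
(5,7)Q 3/3 ✓
(6,2)Q 2/2 ✓
(6,3)Q 3/3 ✓
(6,4)Q 3/3 ✓
(6,5)Q 2/2 ✓
(6,7)Q 1/1 ✓
All meet the threshold, so the configuration is stable.

Yes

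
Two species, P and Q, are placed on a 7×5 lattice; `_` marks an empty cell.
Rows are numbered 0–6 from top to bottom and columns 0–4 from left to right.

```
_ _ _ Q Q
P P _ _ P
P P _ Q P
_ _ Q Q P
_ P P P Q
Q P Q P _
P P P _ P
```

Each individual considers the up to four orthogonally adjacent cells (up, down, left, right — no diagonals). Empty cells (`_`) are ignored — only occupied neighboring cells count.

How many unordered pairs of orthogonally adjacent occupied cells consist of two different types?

13

Scan each occupied cell's neighbors to the right and below so each pair is counted once.
From row 0: 1 unlike of 2 pairs (running 1/2).
From row 1: 0 unlike of 4 pairs (running 1/6).
From row 2: 1 unlike of 4 pairs (running 2/10).
From row 3: 4 unlike of 5 pairs (running 6/15).
From row 4: 2 unlike of 6 pairs (running 8/21).
From row 5: 5 unlike of 6 pairs (running 13/27).
From row 6: 0 unlike of 2 pairs (running 13/29).
Total adjacent occupied pairs: 29; unlike-type pairs: 13.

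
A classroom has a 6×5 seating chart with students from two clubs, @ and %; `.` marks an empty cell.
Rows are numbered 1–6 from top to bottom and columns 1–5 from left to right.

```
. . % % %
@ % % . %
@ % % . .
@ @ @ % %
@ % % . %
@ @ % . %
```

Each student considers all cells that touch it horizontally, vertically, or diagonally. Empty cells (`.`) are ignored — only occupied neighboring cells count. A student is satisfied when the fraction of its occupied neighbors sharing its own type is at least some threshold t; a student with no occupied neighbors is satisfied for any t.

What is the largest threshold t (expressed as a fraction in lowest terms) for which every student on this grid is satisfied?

(1,3)% 3/3
(1,4)% 4/4
(1,5)% 2/2
(2,1)@ 1/3
(2,2)% 4/6
(2,3)% 5/5
(2,5)% 2/2
(3,1)@ 3/5
(3,2)% 3/8
(3,3)% 4/6
(4,1)@ 3/5
(4,2)@ 4/8
(4,3)@ 1/6
(4,4)% 4/5
(4,5)% 2/2
(5,1)@ 4/5
(5,2)% 2/8
(5,3)% 3/6
(5,5)% 3/3
(6,1)@ 2/3
(6,2)@ 2/5
(6,3)% 2/3
(6,5)% 1/1
The smallest same-type fraction is 1/6 at (4,3), which reduces to 1/6. Any threshold above that leaves this student unsatisfied.

1/6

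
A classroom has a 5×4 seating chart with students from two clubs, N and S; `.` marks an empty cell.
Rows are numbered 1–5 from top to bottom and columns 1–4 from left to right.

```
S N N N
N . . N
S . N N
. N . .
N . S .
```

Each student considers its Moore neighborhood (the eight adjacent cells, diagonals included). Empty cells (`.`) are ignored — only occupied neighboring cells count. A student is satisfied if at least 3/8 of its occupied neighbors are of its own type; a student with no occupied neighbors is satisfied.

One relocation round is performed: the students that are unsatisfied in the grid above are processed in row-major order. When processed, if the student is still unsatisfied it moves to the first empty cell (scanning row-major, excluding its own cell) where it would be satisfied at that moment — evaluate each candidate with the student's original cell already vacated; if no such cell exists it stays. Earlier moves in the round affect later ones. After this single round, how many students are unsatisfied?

0

Initially unsatisfied (in order): (1,1), (2,1), (3,1), (5,3).
  (1,1) → (5,4).
  (2,1): now satisfied by earlier moves; stays.
  (3,1) → (4,3).
  (5,3): now satisfied by earlier moves; stays.
Resulting grid:
. N N N
N . . N
. . N N
. N S .
N . S S
All satisfied now.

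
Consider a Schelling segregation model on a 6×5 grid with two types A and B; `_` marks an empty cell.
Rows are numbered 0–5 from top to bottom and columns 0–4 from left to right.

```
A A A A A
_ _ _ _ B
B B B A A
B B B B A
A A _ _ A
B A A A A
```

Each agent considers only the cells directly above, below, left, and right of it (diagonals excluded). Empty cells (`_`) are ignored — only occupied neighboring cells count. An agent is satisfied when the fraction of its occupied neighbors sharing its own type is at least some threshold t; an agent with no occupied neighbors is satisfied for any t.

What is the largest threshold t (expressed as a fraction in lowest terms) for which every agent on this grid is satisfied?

0/1

(0,0)A 1/1
(0,1)A 2/2
(0,2)A 2/2
(0,3)A 2/2
(0,4)A 1/2
(1,4)B 0/2
(2,0)B 2/2
(2,1)B 3/3
(2,2)B 2/3
(2,3)A 1/3
(2,4)A 2/3
(3,0)B 2/3
(3,1)B 3/4
(3,2)B 3/3
(3,3)B 1/3
(3,4)A 2/3
(4,0)A 1/3
(4,1)A 2/3
(4,4)A 2/2
(5,0)B 0/2
(5,1)A 2/3
(5,2)A 2/2
(5,3)A 2/2
(5,4)A 2/2
The smallest same-type fraction is 0/2 at (1,4), which reduces to 0/1. Any threshold above that leaves this agent unsatisfied.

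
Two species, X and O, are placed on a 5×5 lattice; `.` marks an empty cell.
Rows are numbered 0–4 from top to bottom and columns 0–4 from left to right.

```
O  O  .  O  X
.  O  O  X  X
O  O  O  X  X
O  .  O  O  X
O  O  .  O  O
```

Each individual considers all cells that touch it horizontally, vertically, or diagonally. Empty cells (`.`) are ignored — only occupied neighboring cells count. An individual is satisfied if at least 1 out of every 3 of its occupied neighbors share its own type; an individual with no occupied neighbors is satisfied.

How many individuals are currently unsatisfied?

1

Row 0: (0,0)O 2/2 ✓ · (0,1)O 3/3 ✓ · (0,3)O 1/4 ✗ · (0,4)X 2/3 ✓
Row 1: (1,1)O 6/6 ✓ · (1,2)O 5/7 ✓ · (1,3)X 4/7 ✓ · (1,4)X 4/5 ✓
Row 2: (2,0)O 3/3 ✓ · (2,1)O 6/6 ✓ · (2,2)O 5/7 ✓ · (2,3)X 4/8 ✓ · (2,4)X 4/5 ✓
Row 3: (3,0)O 4/4 ✓ · (3,2)O 5/6 ✓ · (3,3)O 4/7 ✓ · (3,4)X 2/5 ✓
Row 4: (4,0)O 2/2 ✓ · (4,1)O 3/3 ✓ · (4,3)O 3/4 ✓ · (4,4)O 2/3 ✓
Unsatisfied: (0,3) — 1 in total.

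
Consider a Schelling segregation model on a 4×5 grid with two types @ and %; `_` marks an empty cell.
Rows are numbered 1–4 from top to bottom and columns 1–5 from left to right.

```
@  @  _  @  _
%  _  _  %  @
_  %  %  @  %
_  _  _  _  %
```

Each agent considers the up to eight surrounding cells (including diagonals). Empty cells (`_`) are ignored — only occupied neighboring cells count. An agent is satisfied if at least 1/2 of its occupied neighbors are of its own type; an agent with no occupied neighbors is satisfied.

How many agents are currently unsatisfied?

(1,1)@ 1/2 ✓
(1,2)@ 1/2 ✓
(1,4)@ 1/2 ✓
(2,1)% 1/3 ✗
(2,4)% 2/5 ✗
(2,5)@ 2/4 ✓
(3,2)% 2/2 ✓
(3,3)% 2/3 ✓
(3,4)@ 1/5 ✗
(3,5)% 2/4 ✓
(4,5)% 1/2 ✓
Unsatisfied: (2,1), (2,4), (3,4) — 3 in total.

3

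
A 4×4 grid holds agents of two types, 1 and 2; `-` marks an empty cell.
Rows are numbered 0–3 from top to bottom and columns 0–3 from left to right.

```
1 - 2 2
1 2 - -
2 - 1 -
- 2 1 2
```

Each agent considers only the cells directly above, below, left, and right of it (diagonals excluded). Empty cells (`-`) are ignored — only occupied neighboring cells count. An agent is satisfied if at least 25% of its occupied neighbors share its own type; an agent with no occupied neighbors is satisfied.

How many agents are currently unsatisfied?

Row 0: (0,0)1 1/1 satisfied · (0,2)2 1/1 satisfied · (0,3)2 1/1 satisfied
Row 1: (1,0)1 1/3 satisfied · (1,1)2 0/1 not
Row 2: (2,0)2 0/1 not · (2,2)1 1/1 satisfied
Row 3: (3,1)2 0/1 not · (3,2)1 1/3 satisfied · (3,3)2 0/1 not
Unsatisfied: (1,1), (2,0), (3,1), (3,3) — 4 in total.

4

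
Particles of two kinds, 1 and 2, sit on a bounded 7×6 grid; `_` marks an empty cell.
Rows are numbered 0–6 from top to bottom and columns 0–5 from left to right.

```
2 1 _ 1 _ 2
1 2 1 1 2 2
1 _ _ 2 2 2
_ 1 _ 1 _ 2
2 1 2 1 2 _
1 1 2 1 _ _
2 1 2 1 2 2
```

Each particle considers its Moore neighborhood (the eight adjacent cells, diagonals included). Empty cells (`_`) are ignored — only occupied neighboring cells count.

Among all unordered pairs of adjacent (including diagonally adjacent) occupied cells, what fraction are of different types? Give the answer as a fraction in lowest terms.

Scan each occupied cell's neighbors to the right and below (and the two forward diagonals) so each pair is counted once.
Row 0: 2(0,0)–1(0,1)≠ 2(0,0)–1(1,0)≠ 2(0,0)–2(1,1)= 1(0,1)–2(1,1)≠ 1(0,1)–1(1,2)= 1(0,1)–1(1,0)= 1(0,3)–1(1,3)= 1(0,3)–2(1,4)≠ 1(0,3)–1(1,2)= 2(0,5)–2(1,5)= 2(0,5)–2(1,4)=  → 4/11 unlike.
Row 1: 1(1,0)–2(1,1)≠ 1(1,0)–1(2,0)= 2(1,1)–1(1,2)≠ 2(1,1)–1(2,0)≠ 1(1,2)–1(1,3)= 1(1,2)–2(2,3)≠ 1(1,3)–2(1,4)≠ 1(1,3)–2(2,3)≠ 1(1,3)–2(2,4)≠ 2(1,4)–2(1,5)= 2(1,4)–2(2,4)= 2(1,4)–2(2,5)= 2(1,4)–2(2,3)= 2(1,5)–2(2,5)= 2(1,5)–2(2,4)=  → 7/15 unlike.
Row 2: 1(2,0)–1(3,1)= 2(2,3)–2(2,4)= 2(2,3)–1(3,3)≠ 2(2,4)–2(2,5)= 2(2,4)–2(3,5)= 2(2,4)–1(3,3)≠ 2(2,5)–2(3,5)=  → 2/7 unlike.
Row 3: 1(3,1)–1(4,1)= 1(3,1)–2(4,2)≠ 1(3,1)–2(4,0)≠ 1(3,3)–1(4,3)= 1(3,3)–2(4,4)≠ 1(3,3)–2(4,2)≠ 2(3,5)–2(4,4)=  → 4/7 unlike.
Row 4: 2(4,0)–1(4,1)≠ 2(4,0)–1(5,0)≠ 2(4,0)–1(5,1)≠ 1(4,1)–2(4,2)≠ 1(4,1)–1(5,1)= 1(4,1)–2(5,2)≠ 1(4,1)–1(5,0)= 2(4,2)–1(4,3)≠ 2(4,2)–2(5,2)= 2(4,2)–1(5,3)≠ 2(4,2)–1(5,1)≠ 1(4,3)–2(4,4)≠ 1(4,3)–1(5,3)= 1(4,3)–2(5,2)≠ 2(4,4)–1(5,3)≠  → 11/15 unlike.
Row 5: 1(5,0)–1(5,1)= 1(5,0)–2(6,0)≠ 1(5,0)–1(6,1)= 1(5,1)–2(5,2)≠ 1(5,1)–1(6,1)= 1(5,1)–2(6,2)≠ 1(5,1)–2(6,0)≠ 2(5,2)–1(5,3)≠ 2(5,2)–2(6,2)= 2(5,2)–1(6,3)≠ 2(5,2)–1(6,1)≠ 1(5,3)–1(6,3)= 1(5,3)–2(6,4)≠ 1(5,3)–2(6,2)≠  → 9/14 unlike.
Row 6: 2(6,0)–1(6,1)≠ 1(6,1)–2(6,2)≠ 2(6,2)–1(6,3)≠ 1(6,3)–2(6,4)≠ 2(6,4)–2(6,5)=  → 4/5 unlike.
Total adjacent occupied pairs: 74; unlike-type pairs: 41.
41/74 is already in lowest terms.

41/74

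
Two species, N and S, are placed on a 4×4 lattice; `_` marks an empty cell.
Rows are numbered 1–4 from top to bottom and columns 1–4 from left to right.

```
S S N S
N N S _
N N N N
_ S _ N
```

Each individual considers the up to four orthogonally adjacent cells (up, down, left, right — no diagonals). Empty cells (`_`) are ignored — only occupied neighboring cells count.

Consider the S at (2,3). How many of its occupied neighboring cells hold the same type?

Occupied neighbors of (2,3): (1,3)=N, (3,3)=N, (2,2)=N.
Same type (S): 0 of 3.

0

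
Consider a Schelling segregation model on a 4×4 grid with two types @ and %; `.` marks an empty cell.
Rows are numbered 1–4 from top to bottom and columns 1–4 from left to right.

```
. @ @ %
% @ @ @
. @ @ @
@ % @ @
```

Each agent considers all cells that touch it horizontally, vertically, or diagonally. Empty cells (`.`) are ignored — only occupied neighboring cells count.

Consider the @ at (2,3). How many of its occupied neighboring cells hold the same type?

7

Occupied neighbors of (2,3): (1,2)=@, (1,3)=@, (1,4)=%, (2,2)=@, (2,4)=@, (3,2)=@, (3,3)=@, (3,4)=@.
Same type (@): 7 of 8.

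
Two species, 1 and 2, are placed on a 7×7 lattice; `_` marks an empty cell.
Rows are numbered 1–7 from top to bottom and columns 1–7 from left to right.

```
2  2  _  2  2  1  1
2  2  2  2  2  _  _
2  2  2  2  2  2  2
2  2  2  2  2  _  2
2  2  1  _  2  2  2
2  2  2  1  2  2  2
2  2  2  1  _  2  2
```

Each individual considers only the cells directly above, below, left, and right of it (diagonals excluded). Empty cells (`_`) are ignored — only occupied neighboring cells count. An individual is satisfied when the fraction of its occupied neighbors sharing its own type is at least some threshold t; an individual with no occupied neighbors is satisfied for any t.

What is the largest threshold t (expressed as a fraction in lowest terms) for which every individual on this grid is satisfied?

0/1

(1,1)2 2/2
(1,2)2 2/2
(1,4)2 2/2
(1,5)2 2/3
(1,6)1 1/2
(1,7)1 1/1
(2,1)2 3/3
(2,2)2 4/4
(2,3)2 3/3
(2,4)2 4/4
(2,5)2 3/3
(3,1)2 3/3
(3,2)2 4/4
(3,3)2 4/4
(3,4)2 4/4
(3,5)2 4/4
(3,6)2 2/2
(3,7)2 2/2
(4,1)2 3/3
(4,2)2 4/4
(4,3)2 3/4
(4,4)2 3/3
(4,5)2 3/3
(4,7)2 2/2
(5,1)2 3/3
(5,2)2 3/4
(5,3)1 0/3
(5,5)2 3/3
(5,6)2 3/3
(5,7)2 3/3
(6,1)2 3/3
(6,2)2 4/4
(6,3)2 2/4
(6,4)1 1/3
(6,5)2 2/3
(6,6)2 4/4
(6,7)2 3/3
(7,1)2 2/2
(7,2)2 3/3
(7,3)2 2/3
(7,4)1 1/2
(7,6)2 2/2
(7,7)2 2/2
The smallest same-type fraction is 0/3 at (5,3), which reduces to 0/1. Any threshold above that leaves this individual unsatisfied.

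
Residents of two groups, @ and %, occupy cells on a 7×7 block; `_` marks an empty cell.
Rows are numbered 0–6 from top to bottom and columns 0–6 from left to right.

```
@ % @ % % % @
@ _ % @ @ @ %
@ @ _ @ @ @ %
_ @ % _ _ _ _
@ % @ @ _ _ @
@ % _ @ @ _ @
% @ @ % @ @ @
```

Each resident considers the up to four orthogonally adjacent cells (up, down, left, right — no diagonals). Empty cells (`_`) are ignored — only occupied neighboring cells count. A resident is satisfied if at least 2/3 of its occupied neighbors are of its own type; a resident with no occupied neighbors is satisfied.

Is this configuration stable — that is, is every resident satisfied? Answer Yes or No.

No

Row 0: (0,0)@ 1/2 unhappy · (0,1)% 0/2 unhappy · (0,2)@ 0/3 unhappy · (0,3)% 1/3 unhappy · (0,4)% 2/3 ok · (0,5)% 1/3 unhappy · (0,6)@ 0/2 unhappy
Row 1: (1,0)@ 2/2 ok · (1,2)% 0/2 unhappy · (1,3)@ 2/4 unhappy · (1,4)@ 3/4 ok · (1,5)@ 2/4 unhappy · (1,6)% 1/3 unhappy
Row 2: (2,0)@ 2/2 ok · (2,1)@ 2/2 ok · (2,3)@ 2/2 ok · (2,4)@ 3/3 ok · (2,5)@ 2/3 ok · (2,6)% 1/2 unhappy
Row 3: (3,1)@ 1/3 unhappy · (3,2)% 0/2 unhappy
Row 4: (4,0)@ 1/2 unhappy · (4,1)% 1/4 unhappy · (4,2)@ 1/3 unhappy · (4,3)@ 2/2 ok · (4,6)@ 1/1 ok
Row 5: (5,0)@ 1/3 unhappy · (5,1)% 1/3 unhappy · (5,3)@ 2/3 ok · (5,4)@ 2/2 ok · (5,6)@ 2/2 ok
Row 6: (6,0)% 0/2 unhappy · (6,1)@ 1/3 unhappy · (6,2)@ 1/2 unhappy · (6,3)% 0/3 unhappy · (6,4)@ 2/3 ok · (6,5)@ 2/2 ok · (6,6)@ 2/2 ok
For instance (0,0) has only 1/2 same-type neighbors, below 2/3.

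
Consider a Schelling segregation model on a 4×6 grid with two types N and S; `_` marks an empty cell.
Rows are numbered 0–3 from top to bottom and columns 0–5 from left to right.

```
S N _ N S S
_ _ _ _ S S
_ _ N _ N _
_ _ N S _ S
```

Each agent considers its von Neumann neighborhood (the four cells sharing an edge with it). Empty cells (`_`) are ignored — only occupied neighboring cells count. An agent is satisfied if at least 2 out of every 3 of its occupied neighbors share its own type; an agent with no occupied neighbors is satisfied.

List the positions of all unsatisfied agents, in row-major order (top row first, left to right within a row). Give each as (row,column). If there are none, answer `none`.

(0,0)S 0/1 not
(0,1)N 0/1 not
(0,3)N 0/1 not
(0,4)S 2/3 satisfied
(0,5)S 2/2 satisfied
(1,4)S 2/3 satisfied
(1,5)S 2/2 satisfied
(2,2)N 1/1 satisfied
(2,4)N 0/1 not
(3,2)N 1/2 not
(3,3)S 0/1 not
(3,5)S 0/0 satisfied

(0,0), (0,1), (0,3), (2,4), (3,2), (3,3)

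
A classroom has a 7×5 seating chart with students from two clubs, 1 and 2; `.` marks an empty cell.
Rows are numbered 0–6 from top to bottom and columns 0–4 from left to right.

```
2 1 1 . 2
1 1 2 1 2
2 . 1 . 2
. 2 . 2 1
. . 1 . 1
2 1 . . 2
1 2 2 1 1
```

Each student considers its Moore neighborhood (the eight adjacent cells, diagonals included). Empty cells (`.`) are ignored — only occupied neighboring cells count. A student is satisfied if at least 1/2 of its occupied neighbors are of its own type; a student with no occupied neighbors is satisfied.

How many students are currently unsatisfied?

Row 0: (0,0)2 0/3 ✗ · (0,1)1 3/5 ✓ · (0,2)1 3/4 ✓ · (0,4)2 1/2 ✓
Row 1: (1,0)1 2/4 ✓ · (1,1)1 4/7 ✓ · (1,2)2 0/5 ✗ · (1,3)1 2/6 ✗ · (1,4)2 2/3 ✓
Row 2: (2,0)2 1/3 ✗ · (2,2)1 2/5 ✗ · (2,4)2 2/4 ✓
Row 3: (3,1)2 1/3 ✗ · (3,3)2 1/5 ✗ · (3,4)1 1/3 ✗
Row 4: (4,2)1 1/3 ✗ · (4,4)1 1/3 ✗
Row 5: (5,0)2 1/3 ✗ · (5,1)1 2/5 ✗ · (5,4)2 0/3 ✗
Row 6: (6,0)1 1/3 ✗ · (6,1)2 2/4 ✓ · (6,2)2 1/3 ✗ · (6,3)1 1/3 ✗ · (6,4)1 1/2 ✓
Unsatisfied: (0,0), (1,2), (1,3), (2,0), (2,2), (3,1), (3,3), (3,4), (4,2), (4,4), (5,0), (5,1), (5,4), (6,0), (6,2), (6,3) — 16 in total.

16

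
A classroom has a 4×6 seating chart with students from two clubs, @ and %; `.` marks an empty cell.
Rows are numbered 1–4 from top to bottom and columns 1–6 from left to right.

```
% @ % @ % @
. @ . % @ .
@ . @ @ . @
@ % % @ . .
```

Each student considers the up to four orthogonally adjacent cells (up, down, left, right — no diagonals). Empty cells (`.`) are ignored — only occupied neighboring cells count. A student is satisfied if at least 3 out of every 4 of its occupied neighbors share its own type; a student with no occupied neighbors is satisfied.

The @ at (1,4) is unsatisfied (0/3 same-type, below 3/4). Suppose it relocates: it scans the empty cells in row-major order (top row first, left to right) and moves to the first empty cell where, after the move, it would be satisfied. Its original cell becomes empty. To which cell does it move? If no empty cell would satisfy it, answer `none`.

Vacating (1,4). Empty cells in order:
  (2,1): 2/3 same-type → still unsatisfied.
  (2,3): 2/4 same-type → still unsatisfied.
  (2,6): 3/3 same-type → satisfied — stop here.

(2,6)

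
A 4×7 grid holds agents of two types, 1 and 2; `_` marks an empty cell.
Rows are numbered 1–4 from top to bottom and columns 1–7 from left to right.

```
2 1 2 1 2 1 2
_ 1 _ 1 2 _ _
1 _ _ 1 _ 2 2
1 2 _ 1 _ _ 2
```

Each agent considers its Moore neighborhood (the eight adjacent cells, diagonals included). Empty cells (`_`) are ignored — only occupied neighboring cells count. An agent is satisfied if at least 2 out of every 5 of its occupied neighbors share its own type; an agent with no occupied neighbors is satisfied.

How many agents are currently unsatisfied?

9

Row 1: (1,1)2 0/2 ✗ · (1,2)1 1/3 ✗ · (1,3)2 0/4 ✗ · (1,4)1 1/4 ✗ · (1,5)2 1/4 ✗ · (1,6)1 0/3 ✗ · (1,7)2 0/1 ✗
Row 2: (2,2)1 2/4 ✓ · (2,4)1 2/5 ✓ · (2,5)2 2/6 ✗
Row 3: (3,1)1 2/3 ✓ · (3,4)1 2/3 ✓ · (3,6)2 3/3 ✓ · (3,7)2 2/2 ✓
Row 4: (4,1)1 1/2 ✓ · (4,2)2 0/2 ✗ · (4,4)1 1/1 ✓ · (4,7)2 2/2 ✓
Unsatisfied: (1,1), (1,2), (1,3), (1,4), (1,5), (1,6), (1,7), (2,5), (4,2) — 9 in total.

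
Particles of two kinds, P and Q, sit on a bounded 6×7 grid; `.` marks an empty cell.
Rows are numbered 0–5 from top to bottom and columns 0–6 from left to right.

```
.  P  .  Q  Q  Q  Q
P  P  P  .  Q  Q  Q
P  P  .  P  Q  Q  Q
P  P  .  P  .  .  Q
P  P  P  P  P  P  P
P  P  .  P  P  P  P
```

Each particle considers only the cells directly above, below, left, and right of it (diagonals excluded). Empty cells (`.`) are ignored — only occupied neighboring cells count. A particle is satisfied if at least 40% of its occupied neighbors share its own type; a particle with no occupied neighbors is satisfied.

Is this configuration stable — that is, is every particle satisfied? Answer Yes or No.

Yes

(0,1)P 1/1 satisfied
(0,3)Q 1/1 satisfied
(0,4)Q 3/3 satisfied
(0,5)Q 3/3 satisfied
(0,6)Q 2/2 satisfied
(1,0)P 2/2 satisfied
(1,1)P 4/4 satisfied
(1,2)P 1/1 satisfied
(1,4)Q 3/3 satisfied
(1,5)Q 4/4 satisfied
(1,6)Q 3/3 satisfied
(2,0)P 3/3 satisfied
(2,1)P 3/3 satisfied
(2,3)P 1/2 satisfied
(2,4)Q 2/3 satisfied
(2,5)Q 3/3 satisfied
(2,6)Q 3/3 satisfied
(3,0)P 3/3 satisfied
(3,1)P 3/3 satisfied
(3,3)P 2/2 satisfied
(3,6)Q 1/2 satisfied
(4,0)P 3/3 satisfied
(4,1)P 4/4 satisfied
(4,2)P 2/2 satisfied
(4,3)P 4/4 satisfied
(4,4)P 3/3 satisfied
(4,5)P 3/3 satisfied
(4,6)P 2/3 satisfied
(5,0)P 2/2 satisfied
(5,1)P 2/2 satisfied
(5,3)P 2/2 satisfied
(5,4)P 3/3 satisfied
(5,5)P 3/3 satisfied
(5,6)P 2/2 satisfied
All meet the threshold, so the configuration is stable.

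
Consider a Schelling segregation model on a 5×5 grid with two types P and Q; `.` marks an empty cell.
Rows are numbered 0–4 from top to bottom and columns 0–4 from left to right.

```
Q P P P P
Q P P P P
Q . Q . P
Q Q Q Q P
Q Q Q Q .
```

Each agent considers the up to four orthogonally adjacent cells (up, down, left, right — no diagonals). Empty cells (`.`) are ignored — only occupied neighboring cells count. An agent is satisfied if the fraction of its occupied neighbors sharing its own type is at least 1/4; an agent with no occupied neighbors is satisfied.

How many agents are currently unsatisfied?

Row 0: (0,0)Q 1/2 ✓ · (0,1)P 2/3 ✓ · (0,2)P 3/3 ✓ · (0,3)P 3/3 ✓ · (0,4)P 2/2 ✓
Row 1: (1,0)Q 2/3 ✓ · (1,1)P 2/3 ✓ · (1,2)P 3/4 ✓ · (1,3)P 3/3 ✓ · (1,4)P 3/3 ✓
Row 2: (2,0)Q 2/2 ✓ · (2,2)Q 1/2 ✓ · (2,4)P 2/2 ✓
Row 3: (3,0)Q 3/3 ✓ · (3,1)Q 3/3 ✓ · (3,2)Q 4/4 ✓ · (3,3)Q 2/3 ✓ · (3,4)P 1/2 ✓
Row 4: (4,0)Q 2/2 ✓ · (4,1)Q 3/3 ✓ · (4,2)Q 3/3 ✓ · (4,3)Q 2/2 ✓
Every one meets the threshold.

0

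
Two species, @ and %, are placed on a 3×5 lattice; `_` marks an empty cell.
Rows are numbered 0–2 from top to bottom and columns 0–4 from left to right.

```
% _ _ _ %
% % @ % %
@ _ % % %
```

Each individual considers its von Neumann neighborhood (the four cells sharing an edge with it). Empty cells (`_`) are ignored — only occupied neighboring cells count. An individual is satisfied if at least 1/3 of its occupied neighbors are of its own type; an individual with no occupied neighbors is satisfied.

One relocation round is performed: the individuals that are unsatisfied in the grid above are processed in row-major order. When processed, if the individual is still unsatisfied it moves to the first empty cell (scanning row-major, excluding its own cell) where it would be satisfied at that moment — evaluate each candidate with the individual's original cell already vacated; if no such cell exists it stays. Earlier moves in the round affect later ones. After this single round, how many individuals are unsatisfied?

Initially unsatisfied (in order): (1,2), (2,0).
  (1,2) → (0,2).
  (2,0) → (0,1).
Resulting grid:
% @ @ _ %
% % _ % %
_ _ % % %
All satisfied now.

0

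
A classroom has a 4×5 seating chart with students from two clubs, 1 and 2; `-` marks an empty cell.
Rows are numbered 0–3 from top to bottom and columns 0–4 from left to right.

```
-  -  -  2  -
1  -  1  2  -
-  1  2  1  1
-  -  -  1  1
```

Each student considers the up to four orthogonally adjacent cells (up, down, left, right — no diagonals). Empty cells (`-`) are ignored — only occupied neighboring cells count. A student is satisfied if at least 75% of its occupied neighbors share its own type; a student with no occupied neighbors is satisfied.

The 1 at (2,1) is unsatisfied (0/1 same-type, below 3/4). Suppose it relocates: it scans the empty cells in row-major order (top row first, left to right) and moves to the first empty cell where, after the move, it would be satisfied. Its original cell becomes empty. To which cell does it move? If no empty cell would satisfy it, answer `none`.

(0,0)

Vacating (2,1). Empty cells in order:
  (0,0): 1/1 same-type → satisfied — stop here.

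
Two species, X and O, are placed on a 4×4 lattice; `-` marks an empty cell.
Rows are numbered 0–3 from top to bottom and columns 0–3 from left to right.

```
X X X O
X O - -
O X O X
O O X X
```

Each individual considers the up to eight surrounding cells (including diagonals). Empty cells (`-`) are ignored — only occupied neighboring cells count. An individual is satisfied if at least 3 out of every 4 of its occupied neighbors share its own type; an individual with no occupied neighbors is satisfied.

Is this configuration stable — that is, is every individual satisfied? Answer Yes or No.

Row 0: (0,0)X 2/3 unhappy · (0,1)X 3/4 ok · (0,2)X 1/3 unhappy · (0,3)O 0/1 unhappy
Row 1: (1,0)X 3/5 unhappy · (1,1)O 2/7 unhappy
Row 2: (2,0)O 3/5 unhappy · (2,1)X 2/7 unhappy · (2,2)O 2/6 unhappy · (2,3)X 2/3 unhappy
Row 3: (3,0)O 2/3 unhappy · (3,1)O 3/5 unhappy · (3,2)X 3/5 unhappy · (3,3)X 2/3 unhappy
For instance (0,0) has only 2/3 same-type neighbors, below 3/4.

No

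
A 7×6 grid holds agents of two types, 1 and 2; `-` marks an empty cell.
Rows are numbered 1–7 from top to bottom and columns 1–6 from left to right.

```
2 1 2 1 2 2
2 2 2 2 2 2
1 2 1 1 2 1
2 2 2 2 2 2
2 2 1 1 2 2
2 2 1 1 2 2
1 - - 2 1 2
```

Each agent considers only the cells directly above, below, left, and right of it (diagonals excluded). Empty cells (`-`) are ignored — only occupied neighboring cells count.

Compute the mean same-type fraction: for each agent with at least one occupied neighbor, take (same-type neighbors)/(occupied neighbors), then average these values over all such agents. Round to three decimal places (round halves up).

(1,1)2 1/2
(1,2)1 0/3
(1,3)2 1/3
(1,4)1 0/3
(1,5)2 2/3
(1,6)2 2/2
(2,1)2 2/3
(2,2)2 3/4
(2,3)2 3/4
(2,4)2 2/4
(2,5)2 4/4
(2,6)2 2/3
(3,1)1 0/3
(3,2)2 2/4
(3,3)1 1/4
(3,4)1 1/4
(3,5)2 2/4
(3,6)1 0/3
(4,1)2 2/3
(4,2)2 4/4
(4,3)2 2/4
(4,4)2 2/4
(4,5)2 4/4
(4,6)2 2/3
(5,1)2 3/3
(5,2)2 3/4
(5,3)1 2/4
(5,4)1 2/4
(5,5)2 3/4
(5,6)2 3/3
(6,1)2 2/3
(6,2)2 2/3
(6,3)1 2/3
(6,4)1 2/4
(6,5)2 2/4
(6,6)2 3/3
(7,1)1 0/1
(7,4)2 0/2
(7,5)1 0/3
(7,6)2 1/2
Sum over 40 agents: 1/2 + 0/3 + 1/3 + 0/3 + 2/3 + 2/2 + 2/3 + 3/4 + 3/4 + 2/4 + 4/4 + 2/3 + 0/3 + 2/4 + 1/4 + 1/4 + 2/4 + 0/3 + 2/3 + 4/4 + 2/4 + 2/4 + 4/4 + 2/3 + 3/3 + 3/4 + 2/4 + 2/4 + 3/4 + 3/3 + 2/3 + 2/3 + 2/3 + 2/4 + 2/4 + 3/3 + 0/1 + 0/2 + 0/3 + 1/2 = 65/3; mean = 65/3 ÷ 40 = 13/24 = 0.541666… → 0.542.

0.542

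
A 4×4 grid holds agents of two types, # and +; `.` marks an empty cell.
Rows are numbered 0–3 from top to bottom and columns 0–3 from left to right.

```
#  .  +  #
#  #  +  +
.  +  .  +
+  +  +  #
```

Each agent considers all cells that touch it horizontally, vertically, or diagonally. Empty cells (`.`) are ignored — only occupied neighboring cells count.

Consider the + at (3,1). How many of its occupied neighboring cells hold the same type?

3

Occupied neighbors of (3,1): (2,1)=+, (3,0)=+, (3,2)=+.
Same type (+): 3 of 3.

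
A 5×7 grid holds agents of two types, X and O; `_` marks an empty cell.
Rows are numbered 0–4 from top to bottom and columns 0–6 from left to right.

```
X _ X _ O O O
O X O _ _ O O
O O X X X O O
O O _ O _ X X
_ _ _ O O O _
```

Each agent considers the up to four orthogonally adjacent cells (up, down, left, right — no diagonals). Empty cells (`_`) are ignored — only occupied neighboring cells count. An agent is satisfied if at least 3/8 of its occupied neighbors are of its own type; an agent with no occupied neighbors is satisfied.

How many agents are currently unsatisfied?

7

Row 0: (0,0)X 0/1 unhappy · (0,2)X 0/1 unhappy · (0,4)O 1/1 ok · (0,5)O 3/3 ok · (0,6)O 2/2 ok
Row 1: (1,0)O 1/3 unhappy · (1,1)X 0/3 unhappy · (1,2)O 0/3 unhappy · (1,5)O 3/3 ok · (1,6)O 3/3 ok
Row 2: (2,0)O 3/3 ok · (2,1)O 2/4 ok · (2,2)X 1/3 unhappy · (2,3)X 2/3 ok · (2,4)X 1/2 ok · (2,5)O 2/4 ok · (2,6)O 2/3 ok
Row 3: (3,0)O 2/2 ok · (3,1)O 2/2 ok · (3,3)O 1/2 ok · (3,5)X 1/3 unhappy · (3,6)X 1/2 ok
Row 4: (4,3)O 2/2 ok · (4,4)O 2/2 ok · (4,5)O 1/2 ok
Unsatisfied: (0,0), (0,2), (1,0), (1,1), (1,2), (2,2), (3,5) — 7 in total.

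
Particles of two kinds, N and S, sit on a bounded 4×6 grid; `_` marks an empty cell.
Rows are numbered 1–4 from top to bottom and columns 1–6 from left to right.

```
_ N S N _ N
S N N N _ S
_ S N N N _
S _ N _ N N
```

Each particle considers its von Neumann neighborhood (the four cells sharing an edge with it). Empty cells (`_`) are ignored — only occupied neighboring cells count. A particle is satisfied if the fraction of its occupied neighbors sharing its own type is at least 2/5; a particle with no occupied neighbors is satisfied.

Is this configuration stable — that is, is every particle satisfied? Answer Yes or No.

No

(1,2)N 1/2 satisfied
(1,3)S 0/3 not
(1,4)N 1/2 satisfied
(1,6)N 0/1 not
(2,1)S 0/1 not
(2,2)N 2/4 satisfied
(2,3)N 3/4 satisfied
(2,4)N 3/3 satisfied
(2,6)S 0/1 not
(3,2)S 0/2 not
(3,3)N 3/4 satisfied
(3,4)N 3/3 satisfied
(3,5)N 2/2 satisfied
(4,1)S 0/0 satisfied
(4,3)N 1/1 satisfied
(4,5)N 2/2 satisfied
(4,6)N 1/1 satisfied
For instance (1,3) has only 0/3 same-type neighbors, below 2/5.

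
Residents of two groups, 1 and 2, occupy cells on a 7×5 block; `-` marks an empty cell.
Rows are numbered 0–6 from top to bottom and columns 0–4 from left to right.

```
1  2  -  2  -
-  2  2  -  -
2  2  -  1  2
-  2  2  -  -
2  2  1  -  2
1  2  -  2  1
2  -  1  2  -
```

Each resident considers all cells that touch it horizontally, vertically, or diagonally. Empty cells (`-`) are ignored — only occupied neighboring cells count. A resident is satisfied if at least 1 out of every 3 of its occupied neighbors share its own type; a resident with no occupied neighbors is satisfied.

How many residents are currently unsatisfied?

Row 0: (0,0)1 0/2 ✗ · (0,1)2 2/3 ✓ · (0,3)2 1/1 ✓
Row 1: (1,1)2 4/5 ✓ · (1,2)2 4/5 ✓
Row 2: (2,0)2 3/3 ✓ · (2,1)2 5/5 ✓ · (2,3)1 0/3 ✗ · (2,4)2 0/1 ✗
Row 3: (3,1)2 5/6 ✓ · (3,2)2 3/5 ✓
Row 4: (4,0)2 3/4 ✓ · (4,1)2 4/6 ✓ · (4,2)1 0/5 ✗ · (4,4)2 1/2 ✓
Row 5: (5,0)1 0/4 ✗ · (5,1)2 3/6 ✓ · (5,3)2 2/5 ✓ · (5,4)1 0/3 ✗
Row 6: (6,0)2 1/2 ✓ · (6,2)1 0/3 ✗ · (6,3)2 1/3 ✓
Unsatisfied: (0,0), (2,3), (2,4), (4,2), (5,0), (5,4), (6,2) — 7 in total.

7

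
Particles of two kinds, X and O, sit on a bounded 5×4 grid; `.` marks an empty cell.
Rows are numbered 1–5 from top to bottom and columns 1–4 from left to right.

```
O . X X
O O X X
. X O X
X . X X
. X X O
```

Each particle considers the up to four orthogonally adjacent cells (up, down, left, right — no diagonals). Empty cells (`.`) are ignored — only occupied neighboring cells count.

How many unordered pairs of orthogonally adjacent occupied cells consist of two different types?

Scan each occupied cell's neighbors to the right and below so each pair is counted once.
From row 1: 0 unlike of 4 pairs (running 0/4).
From row 2: 3 unlike of 6 pairs (running 3/10).
From row 3: 3 unlike of 4 pairs (running 6/14).
From row 4: 1 unlike of 3 pairs (running 7/17).
From row 5: 1 unlike of 2 pairs (running 8/19).
Total adjacent occupied pairs: 19; unlike-type pairs: 8.

8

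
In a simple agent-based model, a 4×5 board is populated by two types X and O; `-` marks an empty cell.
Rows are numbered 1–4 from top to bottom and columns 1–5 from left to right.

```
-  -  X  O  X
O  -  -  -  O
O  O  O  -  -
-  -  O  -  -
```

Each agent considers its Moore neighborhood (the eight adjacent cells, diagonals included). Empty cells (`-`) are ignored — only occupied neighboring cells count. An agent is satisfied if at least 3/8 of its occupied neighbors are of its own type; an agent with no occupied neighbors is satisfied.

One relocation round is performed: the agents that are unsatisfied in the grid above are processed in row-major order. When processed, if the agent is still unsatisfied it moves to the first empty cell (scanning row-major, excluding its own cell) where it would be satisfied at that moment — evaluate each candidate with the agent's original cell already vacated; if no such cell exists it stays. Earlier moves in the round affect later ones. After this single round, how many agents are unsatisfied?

0

Initially unsatisfied (in order): (1,3), (1,4), (1,5).
  (1,3) → (4,5).
  (1,4): now satisfied by earlier moves; stays.
  (1,5) → (3,5).
Resulting grid:
- - - O -
O - - - O
O O O - X
- - O - X
All satisfied now.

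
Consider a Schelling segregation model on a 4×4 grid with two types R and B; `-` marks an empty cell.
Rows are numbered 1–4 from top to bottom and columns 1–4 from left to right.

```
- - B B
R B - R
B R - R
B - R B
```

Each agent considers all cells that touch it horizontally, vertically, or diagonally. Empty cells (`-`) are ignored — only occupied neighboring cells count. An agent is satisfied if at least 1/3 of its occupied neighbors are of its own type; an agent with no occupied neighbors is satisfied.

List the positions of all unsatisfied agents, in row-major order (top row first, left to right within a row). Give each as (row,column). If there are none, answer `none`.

(4,4)

Row 1: (1,3)B 2/3 ok · (1,4)B 1/2 ok
Row 2: (2,1)R 1/3 ok · (2,2)B 2/4 ok · (2,4)R 1/3 ok
Row 3: (3,1)B 2/4 ok · (3,2)R 2/5 ok · (3,4)R 2/3 ok
Row 4: (4,1)B 1/2 ok · (4,3)R 2/3 ok · (4,4)B 0/2 unhappy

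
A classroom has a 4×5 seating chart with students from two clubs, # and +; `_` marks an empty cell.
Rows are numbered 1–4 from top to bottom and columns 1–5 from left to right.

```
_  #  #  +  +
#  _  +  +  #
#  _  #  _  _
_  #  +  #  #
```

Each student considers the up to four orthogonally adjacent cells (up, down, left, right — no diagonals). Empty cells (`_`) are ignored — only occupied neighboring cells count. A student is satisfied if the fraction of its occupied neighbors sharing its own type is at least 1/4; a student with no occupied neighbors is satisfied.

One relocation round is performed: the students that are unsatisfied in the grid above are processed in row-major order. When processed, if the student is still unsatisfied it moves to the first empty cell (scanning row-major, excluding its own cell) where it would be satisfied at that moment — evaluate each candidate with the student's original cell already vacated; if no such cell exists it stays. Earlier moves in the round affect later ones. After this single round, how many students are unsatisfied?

Initially unsatisfied (in order): (2,5), (3,3), (4,2), (4,3).
  (2,5) → (1,1).
  (3,3) → (2,2).
  (4,2) → (3,2).
  (4,3) → (2,5).
Resulting grid:
# # # + +
# # + + +
# # _ _ _
_ _ _ # #
All satisfied now.

0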